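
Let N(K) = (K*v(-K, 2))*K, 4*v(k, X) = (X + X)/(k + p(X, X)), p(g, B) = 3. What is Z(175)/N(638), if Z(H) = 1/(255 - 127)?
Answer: -635/52101632 ≈ -1.2188e-5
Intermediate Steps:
Z(H) = 1/128
v(k, X) = X/(2*(3 + k)) (v(k, X) = ((X + X)/(k + 3))/4 = ((2*X)/(3 + k))/4 = (2*X/(3 + k))/4 = X/(2*(3 + k)))
N(K) = K²/(3 - K) (N(K) = (K*((½)*2/(3 - K)))*K = (K/(3 - K))*K = K²/(3 - K))
Z(175)/N(638) = 1/(128*((-1*638²/(-3 + 638)))) = 1/(128*((-1*407044/635))) = 1/(128*((-1*407044*1/635))) = 1/(128*(-407044/635)) = (1/128)*(-635/407044) = -635/52101632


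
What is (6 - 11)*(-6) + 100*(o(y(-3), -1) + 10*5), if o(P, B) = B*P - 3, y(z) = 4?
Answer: 4330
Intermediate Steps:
o(P, B) = -3 + B*P
(6 - 11)*(-6) + 100*(o(y(-3), -1) + 10*5) = (6 - 11)*(-6) + 100*((-3 - 1*4) + 10*5) = -5*(-6) + 100*((-3 - 4) + 50) = 30 + 100*(-7 + 50) = 30 + 100*43 = 30 + 4300 = 4330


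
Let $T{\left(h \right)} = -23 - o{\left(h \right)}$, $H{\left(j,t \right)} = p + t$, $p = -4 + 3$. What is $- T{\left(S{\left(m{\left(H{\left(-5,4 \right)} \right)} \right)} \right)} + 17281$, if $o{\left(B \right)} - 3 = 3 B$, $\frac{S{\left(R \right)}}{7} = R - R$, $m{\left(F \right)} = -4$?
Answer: $17307$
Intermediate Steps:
$p = -1$
$H{\left(j,t \right)} = -1 + t$
$S{\left(R \right)} = 0$ ($S{\left(R \right)} = 7 \left(R - R\right) = 7 \cdot 0 = 0$)
$o{\left(B \right)} = 3 + 3 B$
$T{\left(h \right)} = -26 - 3 h$ ($T{\left(h \right)} = -23 - \left(3 + 3 h\right) = -26 - 3 h$)
$- T{\left(S{\left(m{\left(H{\left(-5,4 \right)} \right)} \right)} \right)} + 17281 = - (-26 - 0) + 17281 = - (-26 + 0) + 17281 = \left(-1\right) \left(-26\right) + 17281 = 26 + 17281 = 17307$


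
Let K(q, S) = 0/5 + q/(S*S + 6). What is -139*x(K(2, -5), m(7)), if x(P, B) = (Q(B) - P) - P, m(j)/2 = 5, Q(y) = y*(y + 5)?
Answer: -645794/31 ≈ -20832.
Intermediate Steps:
K(q, S) = q/(6 + S**2) (K(q, S) = 0*(1/5) + q/(S**2 + 6) = 0 + q/(6 + S**2) = q/(6 + S**2))
Q(y) = y*(5 + y)
m(j) = 10 (m(j) = 2*5 = 10)
x(P, B) = -2*P + B*(5 + B) (x(P, B) = (B*(5 + B) - P) - P = (-P + B*(5 + B)) - P = -2*P + B*(5 + B))
-139*x(K(2, -5), m(7)) = -139*(-4/(6 + (-5)**2) + 10*(5 + 10)) = -139*(-4/(6 + 25) + 10*15) = -139*(-4/31 + 150) = -139*4646/31 = -645794/31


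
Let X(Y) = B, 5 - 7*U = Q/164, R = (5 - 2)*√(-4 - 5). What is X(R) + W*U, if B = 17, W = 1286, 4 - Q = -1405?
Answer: -368969/574 ≈ -642.80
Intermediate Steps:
Q = 1409 (Q = 4 - 1*(-1405) = 4 + 1405 = 1409)
R = 9*I (R = 3*√(-9) = 3*(3*I) = 9*I ≈ 9.0*I)
U = -589/1148 (U = 5/7 - 1409/(7*164) = 5/7 - ⅐*1409/164 = 5/7 - 1409/1148 = -589/1148 ≈ -0.51307)
X(Y) = 17
X(R) + W*U = 17 + 1286*(-589/1148) = 17 - 378727/574 = -368969/574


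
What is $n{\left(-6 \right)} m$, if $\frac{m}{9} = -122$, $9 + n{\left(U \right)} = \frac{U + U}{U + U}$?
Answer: $8784$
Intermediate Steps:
$n{\left(U \right)} = -8$ ($n{\left(U \right)} = -9 + \frac{U + U}{U + U} = -9 + \frac{2 U}{2 U} = -9 + 2 U \frac{1}{2 U} = -9 + 1 = -8$)
$m = -1098$ ($m = 9 \left(-122\right) = -1098$)
$n{\left(-6 \right)} m = \left(-8\right) \left(-1098\right) = 8784$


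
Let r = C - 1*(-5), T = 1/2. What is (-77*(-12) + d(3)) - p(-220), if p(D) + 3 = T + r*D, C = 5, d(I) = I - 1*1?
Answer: 6257/2 ≈ 3128.5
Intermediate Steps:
d(I) = -1 + I (d(I) = I - 1 = -1 + I)
T = ½ ≈ 0.50000
r = 10 (r = 5 - 1*(-5) = 5 + 5 = 10)
p(D) = -5/2 + 10*D (p(D) = -3 + (½ + 10*D) = -5/2 + 10*D)
(-77*(-12) + d(3)) - p(-220) = (-77*(-12) + (-1 + 3)) - (-5/2 + 10*(-220)) = (924 + 2) - (-5/2 - 2200) = 926 - 1*(-4405/2) = 926 + 4405/2 = 6257/2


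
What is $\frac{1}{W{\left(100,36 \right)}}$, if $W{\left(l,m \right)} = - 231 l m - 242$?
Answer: $- \frac{1}{831842} \approx -1.2022 \cdot 10^{-6}$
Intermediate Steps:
$W{\left(l,m \right)} = -242 - 231 l m$ ($W{\left(l,m \right)} = - 231 l m - 242 = -242 - 231 l m$)
$\frac{1}{W{\left(100,36 \right)}} = \frac{1}{-242 - 23100 \cdot 36} = \frac{1}{-242 - 831600} = \frac{1}{-831842} = - \frac{1}{831842}$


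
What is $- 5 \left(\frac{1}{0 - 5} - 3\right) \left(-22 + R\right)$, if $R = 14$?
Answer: $-128$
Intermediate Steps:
$- 5 \left(\frac{1}{0 - 5} - 3\right) \left(-22 + R\right) = - 5 \left(\frac{1}{0 - 5} - 3\right) \left(-22 + 14\right) = - 5 \left(\frac{1}{-5} - 3\right) \left(-8\right) = - 5 \left(- \frac{1}{5} - 3\right) \left(-8\right) = \left(-5\right) \left(- \frac{16}{5}\right) \left(-8\right) = 16 \left(-8\right) = -128$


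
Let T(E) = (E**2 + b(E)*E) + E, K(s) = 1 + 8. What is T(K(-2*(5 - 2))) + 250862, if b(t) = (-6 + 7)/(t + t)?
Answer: 501905/2 ≈ 2.5095e+5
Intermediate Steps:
b(t) = 1/(2*t)
K(s) = 9
T(E) = 1/2 + E + E**2 (T(E) = (E**2 + (1/(2*E))*E) + E = (E**2 + 1/2) + E = (1/2 + E**2) + E = 1/2 + E + E**2)
T(K(-2*(5 - 2))) + 250862 = (1/2 + 9 + 9**2) + 250862 = (1/2 + 9 + 81) + 250862 = 181/2 + 250862 = 501905/2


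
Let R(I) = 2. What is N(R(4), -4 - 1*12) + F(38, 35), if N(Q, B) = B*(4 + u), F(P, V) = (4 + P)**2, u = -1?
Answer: 1716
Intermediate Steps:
N(Q, B) = 3*B (N(Q, B) = B*(4 - 1) = B*3 = 3*B)
N(R(4), -4 - 1*12) + F(38, 35) = 3*(-4 - 1*12) + (4 + 38)**2 = 3*(-4 - 12) + 42**2 = 3*(-16) + 1764 = -48 + 1764 = 1716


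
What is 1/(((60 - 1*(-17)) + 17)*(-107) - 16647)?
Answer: -1/26705 ≈ -3.7446e-5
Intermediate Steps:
1/(((60 - 1*(-17)) + 17)*(-107) - 16647) = 1/(((60 + 17) + 17)*(-107) - 16647) = 1/((77 + 17)*(-107) - 16647) = 1/(94*(-107) - 16647) = 1/(-10058 - 16647) = 1/(-26705) = -1/26705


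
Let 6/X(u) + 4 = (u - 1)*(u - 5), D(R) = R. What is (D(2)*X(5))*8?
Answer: -24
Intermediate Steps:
X(u) = 6/(-4 + (-1 + u)*(-5 + u)) (X(u) = 6/(-4 + (u - 1)*(u - 5)) = 6/(-4 + (-1 + u)*(-5 + u)))
(D(2)*X(5))*8 = (2*(6/(1 + 5² - 6*5)))*8 = (2*(6/(1 + 25 - 30)))*8 = (2*(6/(-4)))*8 = (2*(6*(-¼)))*8 = (2*(-3/2))*8 = -3*8 = -24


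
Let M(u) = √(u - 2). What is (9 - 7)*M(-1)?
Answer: 2*I*√3 ≈ 3.4641*I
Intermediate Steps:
M(u) = √(-2 + u)
(9 - 7)*M(-1) = (9 - 7)*√(-2 - 1) = 2*√(-3) = 2*(I*√3) = 2*I*√3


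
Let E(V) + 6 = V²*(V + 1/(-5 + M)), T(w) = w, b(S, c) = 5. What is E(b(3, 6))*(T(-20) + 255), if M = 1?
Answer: 105985/4 ≈ 26496.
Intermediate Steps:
E(V) = -6 + V²*(-¼ + V) (E(V) = -6 + V²*(V + 1/(-5 + 1)) = -6 + V²*(V + 1/(-4)) = -6 + V²*(V - ¼) = -6 + V²*(-¼ + V))
E(b(3, 6))*(T(-20) + 255) = (-6 + 5³ - ¼*5²)*(-20 + 255) = (-6 + 125 - ¼*25)*235 = (-6 + 125 - 25/4)*235 = (451/4)*235 = 105985/4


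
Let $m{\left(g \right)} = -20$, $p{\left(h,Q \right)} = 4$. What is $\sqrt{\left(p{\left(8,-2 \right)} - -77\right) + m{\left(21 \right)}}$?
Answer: $\sqrt{61} \approx 7.8102$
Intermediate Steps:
$\sqrt{\left(p{\left(8,-2 \right)} - -77\right) + m{\left(21 \right)}} = \sqrt{\left(4 - -77\right) - 20} = \sqrt{\left(4 + 77\right) - 20} = \sqrt{81 - 20} = \sqrt{61}$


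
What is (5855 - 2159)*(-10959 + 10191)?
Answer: -2838528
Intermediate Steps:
(5855 - 2159)*(-10959 + 10191) = 3696*(-768) = -2838528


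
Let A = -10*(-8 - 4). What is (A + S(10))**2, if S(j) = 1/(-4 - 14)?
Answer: 4661281/324 ≈ 14387.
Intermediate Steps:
S(j) = -1/18 (S(j) = 1/(-18) = -1/18)
A = 120 (A = -10*(-12) = 120)
(A + S(10))**2 = (120 - 1/18)**2 = (2159/18)**2 = 4661281/324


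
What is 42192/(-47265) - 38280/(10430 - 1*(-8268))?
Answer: -433035036/147293495 ≈ -2.9399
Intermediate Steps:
42192/(-47265) - 38280/(10430 - 1*(-8268)) = 42192*(-1/47265) - 38280/(10430 + 8268) = -14064/15755 - 38280/18698 = -14064/15755 - 38280*1/18698 = -14064/15755 - 19140/9349 = -433035036/147293495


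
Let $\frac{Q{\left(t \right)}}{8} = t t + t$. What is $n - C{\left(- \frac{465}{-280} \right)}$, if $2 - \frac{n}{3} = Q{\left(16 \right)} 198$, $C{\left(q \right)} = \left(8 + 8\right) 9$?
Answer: $-1292682$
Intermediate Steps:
$C{\left(q \right)} = 144$ ($C{\left(q \right)} = 16 \cdot 9 = 144$)
$Q{\left(t \right)} = 8 t + 8 t^{2}$ ($Q{\left(t \right)} = 8 \left(t t + t\right) = 8 \left(t^{2} + t\right) = 8 \left(t + t^{2}\right) = 8 t + 8 t^{2}$)
$n = -1292538$ ($n = 6 - 3 \cdot 8 \cdot 16 \left(1 + 16\right) 198 = 6 - 3 \cdot 8 \cdot 16 \cdot 17 \cdot 198 = 6 - 3 \cdot 2176 \cdot 198 = 6 - 1292544 = -1292538$)
$n - C{\left(- \frac{465}{-280} \right)} = -1292538 - 144 = -1292682$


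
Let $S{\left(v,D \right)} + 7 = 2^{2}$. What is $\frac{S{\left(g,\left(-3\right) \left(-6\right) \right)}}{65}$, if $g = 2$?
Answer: $- \frac{3}{65} \approx -0.046154$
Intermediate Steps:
$S{\left(v,D \right)} = -3$ ($S{\left(v,D \right)} = -7 + 2^{2} = -7 + 4 = -3$)
$\frac{S{\left(g,\left(-3\right) \left(-6\right) \right)}}{65} = - \frac{3}{65}$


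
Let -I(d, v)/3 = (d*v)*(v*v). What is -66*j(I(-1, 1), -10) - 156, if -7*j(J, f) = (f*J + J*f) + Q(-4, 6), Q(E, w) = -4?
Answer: -5316/7 ≈ -759.43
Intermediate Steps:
I(d, v) = -3*d*v³ (I(d, v) = -3*d*v*v*v = -3*d*v*v² = -3*d*v³)
j(J, f) = 4/7 - 2*J*f/7 (j(J, f) = -((f*J + J*f) - 4)/7 = -((J*f + J*f) - 4)/7 = -(2*J*f - 4)/7 = -(-4 + 2*J*f)/7 = 4/7 - 2*J*f/7)
-66*j(I(-1, 1), -10) - 156 = -66*(4/7 - 2/7*(-3*(-1)*1³)*(-10)) - 156 = -66*(4/7 - 2/7*(-3*(-1)*1)*(-10)) - 156 = -66*(4/7 - 2/7*3*(-10)) - 156 = -66*(4/7 + 60/7) - 156 = -66*64/7 - 156 = -4224/7 - 156 = -5316/7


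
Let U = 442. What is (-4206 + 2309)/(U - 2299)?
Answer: 1897/1857 ≈ 1.0215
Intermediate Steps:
(-4206 + 2309)/(U - 2299) = (-4206 + 2309)/(442 - 2299) = -1897/(-1857) = -1897*(-1/1857) = 1897/1857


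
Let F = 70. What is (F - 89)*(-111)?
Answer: 2109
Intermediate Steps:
(F - 89)*(-111) = (70 - 89)*(-111) = -19*(-111) = 2109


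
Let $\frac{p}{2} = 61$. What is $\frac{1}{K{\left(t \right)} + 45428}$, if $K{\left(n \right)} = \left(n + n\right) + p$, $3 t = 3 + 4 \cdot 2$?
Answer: $\frac{3}{136672} \approx 2.195 \cdot 10^{-5}$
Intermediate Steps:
$p = 122$ ($p = 2 \cdot 61 = 122$)
$t = \frac{11}{3}$ ($t = \frac{3 + 4 \cdot 2}{3} = \frac{3 + 8}{3} = \frac{1}{3} \cdot 11 = \frac{11}{3} \approx 3.6667$)
$K{\left(n \right)} = 122 + 2 n$ ($K{\left(n \right)} = \left(n + n\right) + 122 = 2 n + 122 = 122 + 2 n$)
$\frac{1}{K{\left(t \right)} + 45428} = \frac{1}{\left(122 + 2 \cdot \frac{11}{3}\right) + 45428} = \frac{1}{\left(122 + \frac{22}{3}\right) + 45428} = \frac{1}{\frac{388}{3} + 45428} = \frac{1}{\frac{136672}{3}} = \frac{3}{136672}$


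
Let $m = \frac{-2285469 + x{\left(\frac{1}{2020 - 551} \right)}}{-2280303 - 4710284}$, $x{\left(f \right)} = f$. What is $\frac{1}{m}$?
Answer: $\frac{10269172303}{3357353960} \approx 3.0587$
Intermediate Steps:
$m = \frac{3357353960}{10269172303}$ ($m = \frac{-2285469 + \frac{1}{2020 - 551}}{-2280303 - 4710284} = \frac{-2285469 + \frac{1}{1469}}{-6990587} = \left(-2285469 + \frac{1}{1469}\right) \left(- \frac{1}{6990587}\right) = \left(- \frac{3357353960}{1469}\right) \left(- \frac{1}{6990587}\right) = \frac{3357353960}{10269172303} \approx 0.32694$)
$\frac{1}{m} = \frac{1}{\frac{3357353960}{10269172303}} = \frac{10269172303}{3357353960}$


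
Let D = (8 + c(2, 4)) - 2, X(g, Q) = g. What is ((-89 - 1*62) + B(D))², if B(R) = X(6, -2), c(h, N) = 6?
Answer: 21025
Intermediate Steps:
D = 12 (D = (8 + 6) - 2 = 14 - 2 = 12)
B(R) = 6
((-89 - 1*62) + B(D))² = ((-89 - 1*62) + 6)² = ((-89 - 62) + 6)² = (-151 + 6)² = (-145)² = 21025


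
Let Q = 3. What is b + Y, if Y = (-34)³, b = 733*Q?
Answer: -37105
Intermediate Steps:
b = 2199 (b = 733*3 = 2199)
Y = -39304
b + Y = 2199 - 39304 = -37105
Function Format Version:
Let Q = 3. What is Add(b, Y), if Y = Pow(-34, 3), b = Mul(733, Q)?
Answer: -37105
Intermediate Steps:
b = 2199 (b = Mul(733, 3) = 2199)
Y = -39304
Add(b, Y) = Add(2199, -39304) = -37105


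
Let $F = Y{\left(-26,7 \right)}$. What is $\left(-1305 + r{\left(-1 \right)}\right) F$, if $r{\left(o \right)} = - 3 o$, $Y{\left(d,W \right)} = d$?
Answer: $33852$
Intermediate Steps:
$F = -26$
$\left(-1305 + r{\left(-1 \right)}\right) F = \left(-1305 - -3\right) \left(-26\right) = \left(-1305 + 3\right) \left(-26\right) = \left(-1302\right) \left(-26\right) = 33852$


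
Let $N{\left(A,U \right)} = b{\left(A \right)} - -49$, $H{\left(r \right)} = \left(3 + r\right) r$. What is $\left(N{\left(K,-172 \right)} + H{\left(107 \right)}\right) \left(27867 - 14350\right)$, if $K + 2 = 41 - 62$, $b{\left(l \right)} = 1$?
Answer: $159770940$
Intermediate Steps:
$H{\left(r \right)} = r \left(3 + r\right)$
$K = -23$ ($K = -2 + \left(41 - 62\right) = -2 - 21 = -23$)
$N{\left(A,U \right)} = 50$ ($N{\left(A,U \right)} = 1 - -49 = 1 + 49 = 50$)
$\left(N{\left(K,-172 \right)} + H{\left(107 \right)}\right) \left(27867 - 14350\right) = \left(50 + 107 \left(3 + 107\right)\right) \left(27867 - 14350\right) = \left(50 + 107 \cdot 110\right) 13517 = \left(50 + 11770\right) 13517 = 11820 \cdot 13517 = 159770940$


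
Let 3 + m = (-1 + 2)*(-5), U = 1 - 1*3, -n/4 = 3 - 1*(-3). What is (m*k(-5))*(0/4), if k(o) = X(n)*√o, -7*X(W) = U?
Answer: 0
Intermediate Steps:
n = -24 (n = -4*(3 - 1*(-3)) = -4*(3 + 3) = -4*6 = -24)
U = -2 (U = 1 - 3 = -2)
X(W) = 2/7 (X(W) = -⅐*(-2) = 2/7)
m = -8 (m = -3 + (-1 + 2)*(-5) = -3 + 1*(-5) = -3 - 5 = -8)
k(o) = 2*√o/7
(m*k(-5))*(0/4) = (-16*√(-5)/7)*(0/4) = (-16*I*√5/7)*(0*(¼)) = -16*I*√5/7*0 = 0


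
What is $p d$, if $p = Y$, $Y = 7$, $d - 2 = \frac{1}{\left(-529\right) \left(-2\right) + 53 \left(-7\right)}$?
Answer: $\frac{9625}{687} \approx 14.01$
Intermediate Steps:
$d = \frac{1375}{687}$ ($d = 2 + \frac{1}{\left(-529\right) \left(-2\right) + 53 \left(-7\right)} = 2 + \frac{1}{1058 - 371} = 2 + \frac{1}{687} = \frac{1375}{687} \approx 2.0015$)
$p = 7$
$p d = 7 \cdot \frac{1375}{687} = \frac{9625}{687}$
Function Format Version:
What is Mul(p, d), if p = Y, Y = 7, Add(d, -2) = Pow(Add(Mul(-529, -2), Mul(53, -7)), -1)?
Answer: Rational(9625, 687) ≈ 14.010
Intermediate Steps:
d = Rational(1375, 687) (d = Add(2, Pow(Add(Mul(-529, -2), Mul(53, -7)), -1)) = Add(2, Pow(Add(1058, -371), -1)) = Add(2, Pow(687, -1)) = Add(2, Rational(1, 687)) = Rational(1375, 687) ≈ 2.0015)
p = 7
Mul(p, d) = Mul(7, Rational(1375, 687)) = Rational(9625, 687)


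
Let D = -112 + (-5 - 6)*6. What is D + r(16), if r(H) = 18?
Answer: -160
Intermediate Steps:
D = -178 (D = -112 - 11*6 = -112 - 66 = -178)
D + r(16) = -178 + 18 = -160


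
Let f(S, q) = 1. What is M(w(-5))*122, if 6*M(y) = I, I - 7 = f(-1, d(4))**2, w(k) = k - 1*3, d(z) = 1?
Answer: 488/3 ≈ 162.67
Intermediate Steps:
w(k) = -3 + k (w(k) = k - 3 = -3 + k)
I = 8 (I = 7 + 1**2 = 7 + 1 = 8)
M(y) = 4/3 (M(y) = (1/6)*8 = 4/3)
M(w(-5))*122 = (4/3)*122 = 488/3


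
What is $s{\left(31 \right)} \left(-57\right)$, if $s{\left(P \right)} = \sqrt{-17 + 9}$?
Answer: $- 114 i \sqrt{2} \approx - 161.22 i$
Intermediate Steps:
$s{\left(P \right)} = 2 i \sqrt{2}$ ($s{\left(P \right)} = \sqrt{-8} = 2 i \sqrt{2}$)
$s{\left(31 \right)} \left(-57\right) = 2 i \sqrt{2} \left(-57\right) = - 114 i \sqrt{2}$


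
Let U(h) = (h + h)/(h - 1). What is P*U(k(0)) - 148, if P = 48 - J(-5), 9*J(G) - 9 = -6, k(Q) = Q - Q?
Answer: -148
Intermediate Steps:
k(Q) = 0
J(G) = 1/3 (J(G) = 1 + (1/9)*(-6) = 1 - 2/3 = 1/3)
U(h) = 2*h/(-1 + h) (U(h) = (2*h)/(-1 + h) = 2*h/(-1 + h))
P = 143/3 (P = 48 - 1*1/3 = 48 - 1/3 = 143/3 ≈ 47.667)
P*U(k(0)) - 148 = 143*(2*0/(-1 + 0))/3 - 148 = 143*(2*0/(-1))/3 - 148 = 143*(2*0*(-1))/3 - 148 = (143/3)*0 - 148 = 0 - 148 = -148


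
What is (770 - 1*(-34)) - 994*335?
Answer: -332186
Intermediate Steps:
(770 - 1*(-34)) - 994*335 = (770 + 34) - 332990 = 804 - 332990 = -332186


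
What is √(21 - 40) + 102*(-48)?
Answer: -4896 + I*√19 ≈ -4896.0 + 4.3589*I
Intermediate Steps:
√(21 - 40) + 102*(-48) = √(-19) - 4896 = I*√19 - 4896 = -4896 + I*√19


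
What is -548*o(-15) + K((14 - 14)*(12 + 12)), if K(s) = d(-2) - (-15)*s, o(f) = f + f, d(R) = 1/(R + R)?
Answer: 65759/4 ≈ 16440.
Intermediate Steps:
d(R) = 1/(2*R)
o(f) = 2*f
K(s) = -¼ + 15*s (K(s) = (½)/(-2) - (-15)*s = (½)*(-½) + 15*s = -¼ + 15*s)
-548*o(-15) + K((14 - 14)*(12 + 12)) = -1096*(-15) + (-¼ + 15*((14 - 14)*(12 + 12))) = -548*(-30) + (-¼ + 15*(0*24)) = 16440 + (-¼ + 15*0) = 16440 + (-¼ + 0) = 16440 - ¼ = 65759/4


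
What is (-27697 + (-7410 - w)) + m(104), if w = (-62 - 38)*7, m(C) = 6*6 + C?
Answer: -34267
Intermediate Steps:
m(C) = 36 + C
w = -700 (w = -100*7 = -700)
(-27697 + (-7410 - w)) + m(104) = (-27697 + (-7410 - 1*(-700))) + (36 + 104) = (-27697 + (-7410 + 700)) + 140 = (-27697 - 6710) + 140 = -34407 + 140 = -34267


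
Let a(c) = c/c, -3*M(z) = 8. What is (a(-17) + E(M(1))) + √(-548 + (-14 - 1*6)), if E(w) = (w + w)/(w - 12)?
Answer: 15/11 + 2*I*√142 ≈ 1.3636 + 23.833*I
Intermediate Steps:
M(z) = -8/3 (M(z) = -⅓*8 = -8/3)
a(c) = 1
E(w) = 2*w/(-12 + w) (E(w) = (2*w)/(-12 + w) = 2*w/(-12 + w))
(a(-17) + E(M(1))) + √(-548 + (-14 - 1*6)) = (1 + 2*(-8/3)/(-12 - 8/3)) + √(-548 + (-14 - 1*6)) = (1 + 2*(-8/3)/(-44/3)) + √(-548 + (-14 - 6)) = (1 + 2*(-8/3)*(-3/44)) + √(-548 - 20) = (1 + 4/11) + √(-568) = 15/11 + 2*I*√142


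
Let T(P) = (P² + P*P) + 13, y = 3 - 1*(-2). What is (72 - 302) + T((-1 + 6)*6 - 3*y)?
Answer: 233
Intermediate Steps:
y = 5 (y = 3 + 2 = 5)
T(P) = 13 + 2*P² (T(P) = (P² + P²) + 13 = 2*P² + 13 = 13 + 2*P²)
(72 - 302) + T((-1 + 6)*6 - 3*y) = (72 - 302) + (13 + 2*((-1 + 6)*6 - 3*5)²) = -230 + (13 + 2*(5*6 - 15)²) = -230 + (13 + 2*(30 - 15)²) = -230 + (13 + 2*15²) = -230 + (13 + 2*225) = -230 + (13 + 450) = -230 + 463 = 233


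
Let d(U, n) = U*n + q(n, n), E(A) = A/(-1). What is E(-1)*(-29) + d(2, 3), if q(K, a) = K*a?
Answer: -14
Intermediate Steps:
E(A) = -A (E(A) = A*(-1) = -A)
d(U, n) = n² + U*n (d(U, n) = U*n + n*n = U*n + n² = n² + U*n)
E(-1)*(-29) + d(2, 3) = -1*(-1)*(-29) + 3*(2 + 3) = 1*(-29) + 3*5 = -29 + 15 = -14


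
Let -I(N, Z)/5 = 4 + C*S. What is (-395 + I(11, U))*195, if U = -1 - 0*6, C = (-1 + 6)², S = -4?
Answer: 16575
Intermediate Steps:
C = 25 (C = 5² = 25)
U = -1 (U = -1 - 5*0 = -1 + 0 = -1)
I(N, Z) = 480 (I(N, Z) = -5*(4 + 25*(-4)) = -5*(4 - 100) = -5*(-96) = 480)
(-395 + I(11, U))*195 = (-395 + 480)*195 = 85*195 = 16575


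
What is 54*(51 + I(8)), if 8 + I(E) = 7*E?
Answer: 5346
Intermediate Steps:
I(E) = -8 + 7*E
54*(51 + I(8)) = 54*(51 + (-8 + 7*8)) = 54*(51 + (-8 + 56)) = 54*(51 + 48) = 54*99 = 5346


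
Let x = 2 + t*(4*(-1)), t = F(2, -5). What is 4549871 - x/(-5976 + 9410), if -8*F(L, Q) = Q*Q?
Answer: 31248513999/6868 ≈ 4.5499e+6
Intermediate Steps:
F(L, Q) = -Q²/8 (F(L, Q) = -Q*Q/8 = -Q²/8)
t = -25/8 (t = -⅛*(-5)² = -⅛*25 = -25/8 ≈ -3.1250)
x = 29/2 (x = 2 - 25*(-1)/2 = 2 - 25/8*(-4) = 2 + 25/2 = 29/2 ≈ 14.500)
4549871 - x/(-5976 + 9410) = 4549871 - 29/((-5976 + 9410)*2) = 4549871 - 29/(3434*2) = 4549871 - 1*29/6868 = 4549871 - 29/6868 = 31248513999/6868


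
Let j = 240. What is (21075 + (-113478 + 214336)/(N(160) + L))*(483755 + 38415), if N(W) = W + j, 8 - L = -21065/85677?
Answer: 389427810804551970/34977281 ≈ 1.1134e+10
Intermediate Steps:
L = 706481/85677 (L = 8 - (-21065)/85677 = 8 - 1*(-21065/85677) = 8 + 21065/85677 = 706481/85677 ≈ 8.2459)
N(W) = 240 + W (N(W) = W + 240 = 240 + W)
(21075 + (-113478 + 214336)/(N(160) + L))*(483755 + 38415) = (21075 + (-113478 + 214336)/((240 + 160) + 706481/85677))*(483755 + 38415) = (21075 + 100858/(400 + 706481/85677))*522170 = (21075 + 100858/(34977281/85677))*522170 = (21075 + 100858*(85677/34977281))*522170 = (21075 + 8641210866/34977281)*522170 = (745787407941/34977281)*522170 = 389427810804551970/34977281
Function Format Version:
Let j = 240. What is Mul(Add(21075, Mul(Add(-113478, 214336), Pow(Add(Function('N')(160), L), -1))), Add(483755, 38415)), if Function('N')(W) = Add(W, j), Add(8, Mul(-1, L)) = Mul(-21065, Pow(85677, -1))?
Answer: Rational(389427810804551970, 34977281) ≈ 1.1134e+10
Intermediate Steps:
L = Rational(706481, 85677) (L = Add(8, Mul(-1, Mul(-21065, Pow(85677, -1)))) = Add(8, Mul(-1, Mul(-21065, Rational(1, 85677)))) = Add(8, Mul(-1, Rational(-21065, 85677))) = Add(8, Rational(21065, 85677)) = Rational(706481, 85677) ≈ 8.2459)
Function('N')(W) = Add(240, W) (Function('N')(W) = Add(W, 240) = Add(240, W))
Mul(Add(21075, Mul(Add(-113478, 214336), Pow(Add(Function('N')(160), L), -1))), Add(483755, 38415)) = Mul(Add(21075, Mul(Add(-113478, 214336), Pow(Add(Add(240, 160), Rational(706481, 85677)), -1))), Add(483755, 38415)) = Mul(Add(21075, Mul(100858, Pow(Add(400, Rational(706481, 85677)), -1))), 522170) = Mul(Add(21075, Mul(100858, Pow(Rational(34977281, 85677), -1))), 522170) = Mul(Add(21075, Mul(100858, Rational(85677, 34977281))), 522170) = Mul(Add(21075, Rational(8641210866, 34977281)), 522170) = Mul(Rational(745787407941, 34977281), 522170) = Rational(389427810804551970, 34977281)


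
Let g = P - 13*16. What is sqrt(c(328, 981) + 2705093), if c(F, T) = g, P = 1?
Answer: sqrt(2704886) ≈ 1644.7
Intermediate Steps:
g = -207 (g = 1 - 13*16 = 1 - 208 = -207)
c(F, T) = -207
sqrt(c(328, 981) + 2705093) = sqrt(-207 + 2705093) = sqrt(2704886)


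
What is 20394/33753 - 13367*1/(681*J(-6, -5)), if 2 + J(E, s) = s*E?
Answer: -20767853/214534068 ≈ -0.096804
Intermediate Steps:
J(E, s) = -2 + E*s (J(E, s) = -2 + s*E = -2 + E*s)
20394/33753 - 13367*1/(681*J(-6, -5)) = 20394/33753 - 13367*1/(681*(-2 - 6*(-5))) = 20394*(1/33753) - 13367*1/(681*(-2 + 30)) = 6798/11251 - 13367/(681*28) = 6798/11251 - 13367/19068 = -20767853/214534068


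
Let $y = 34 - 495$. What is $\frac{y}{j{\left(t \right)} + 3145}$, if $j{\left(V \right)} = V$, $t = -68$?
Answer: $- \frac{461}{3077} \approx -0.14982$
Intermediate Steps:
$y = -461$ ($y = 34 - 495 = -461$)
$\frac{y}{j{\left(t \right)} + 3145} = - \frac{461}{-68 + 3145} = - \frac{461}{3077}$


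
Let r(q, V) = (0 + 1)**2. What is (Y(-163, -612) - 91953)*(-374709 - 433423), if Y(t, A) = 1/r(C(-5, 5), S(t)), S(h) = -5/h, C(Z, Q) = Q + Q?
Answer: 74309353664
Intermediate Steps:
C(Z, Q) = 2*Q
r(q, V) = 1 (r(q, V) = 1**2 = 1)
Y(t, A) = 1 (Y(t, A) = 1/1 = 1)
(Y(-163, -612) - 91953)*(-374709 - 433423) = (1 - 91953)*(-374709 - 433423) = -91952*(-808132) = 74309353664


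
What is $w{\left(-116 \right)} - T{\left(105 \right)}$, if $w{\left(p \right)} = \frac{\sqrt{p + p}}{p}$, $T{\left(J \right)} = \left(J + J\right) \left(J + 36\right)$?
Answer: $-29610 - \frac{i \sqrt{58}}{58} \approx -29610.0 - 0.13131 i$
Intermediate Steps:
$T{\left(J \right)} = 2 J \left(36 + J\right)$
$w{\left(p \right)} = \frac{\sqrt{2}}{\sqrt{p}}$ ($w{\left(p \right)} = \frac{\sqrt{2 p}}{p} = \frac{\sqrt{2} \sqrt{p}}{p} = \frac{\sqrt{2}}{\sqrt{p}}$)
$w{\left(-116 \right)} - T{\left(105 \right)} = \frac{\sqrt{2}}{2 i \sqrt{29}} - 2 \cdot 105 \left(36 + 105\right) = \sqrt{2} \left(- \frac{i \sqrt{29}}{58}\right) - 2 \cdot 105 \cdot 141 = - \frac{i \sqrt{58}}{58} - 29610 = -29610 - \frac{i \sqrt{58}}{58}$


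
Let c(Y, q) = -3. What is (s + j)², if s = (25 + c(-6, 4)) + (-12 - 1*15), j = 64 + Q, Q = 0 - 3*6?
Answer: 1681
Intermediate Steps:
Q = -18 (Q = 0 - 3*6 = 0 - 18 = -18)
j = 46 (j = 64 - 18 = 46)
s = -5 (s = (25 - 3) + (-12 - 1*15) = 22 + (-12 - 15) = 22 - 27 = -5)
(s + j)² = (-5 + 46)² = 41² = 1681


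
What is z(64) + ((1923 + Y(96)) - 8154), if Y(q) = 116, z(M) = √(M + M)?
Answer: -6115 + 8*√2 ≈ -6103.7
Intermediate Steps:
z(M) = √2*√M (z(M) = √(2*M) = √2*√M)
z(64) + ((1923 + Y(96)) - 8154) = √2*√64 + ((1923 + 116) - 8154) = √2*8 + (2039 - 8154) = 8*√2 - 6115 = -6115 + 8*√2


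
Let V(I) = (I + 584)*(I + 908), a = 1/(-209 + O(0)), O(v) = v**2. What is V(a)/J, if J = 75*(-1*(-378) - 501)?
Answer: -514722209/8954605 ≈ -57.481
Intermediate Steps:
a = -1/209 (a = 1/(-209 + 0**2) = 1/(-209 + 0) = 1/(-209) = -1/209 ≈ -0.0047847)
V(I) = (584 + I)*(908 + I)
J = -9225 (J = 75*(378 - 501) = 75*(-123) = -9225)
V(a)/J = (530272 + (-1/209)**2 + 1492*(-1/209))/(-9225) = (530272 + 1/43681 - 1492/209)*(-1/9225) = (23162499405/43681)*(-1/9225) = -514722209/8954605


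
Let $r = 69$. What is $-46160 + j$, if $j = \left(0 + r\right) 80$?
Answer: $-40640$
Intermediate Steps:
$j = 5520$ ($j = \left(0 + 69\right) 80 = 69 \cdot 80 = 5520$)
$-46160 + j = -46160 + 5520 = -40640$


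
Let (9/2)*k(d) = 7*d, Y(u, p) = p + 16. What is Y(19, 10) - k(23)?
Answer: -88/9 ≈ -9.7778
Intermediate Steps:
Y(u, p) = 16 + p
k(d) = 14*d/9 (k(d) = 2*(7*d)/9 = 14*d/9)
Y(19, 10) - k(23) = (16 + 10) - 14*23/9 = 26 - 1*322/9 = 26 - 322/9 = -88/9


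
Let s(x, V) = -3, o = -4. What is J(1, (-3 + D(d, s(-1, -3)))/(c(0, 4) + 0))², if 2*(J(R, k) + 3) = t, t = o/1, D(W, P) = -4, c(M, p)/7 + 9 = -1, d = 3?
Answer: 25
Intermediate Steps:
c(M, p) = -70 (c(M, p) = -63 + 7*(-1) = -63 - 7 = -70)
t = -4 (t = -4/1 = -4*1 = -4)
J(R, k) = -5 (J(R, k) = -3 + (½)*(-4) = -3 - 2 = -5)
J(1, (-3 + D(d, s(-1, -3)))/(c(0, 4) + 0))² = (-5)² = 25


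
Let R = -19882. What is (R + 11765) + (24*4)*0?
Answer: -8117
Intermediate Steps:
(R + 11765) + (24*4)*0 = (-19882 + 11765) + (24*4)*0 = -8117 + 96*0 = -8117 + 0 = -8117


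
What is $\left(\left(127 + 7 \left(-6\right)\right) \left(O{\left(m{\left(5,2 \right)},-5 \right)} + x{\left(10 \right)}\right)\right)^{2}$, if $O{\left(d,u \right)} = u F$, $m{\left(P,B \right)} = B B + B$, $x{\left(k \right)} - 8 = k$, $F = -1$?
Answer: $3822025$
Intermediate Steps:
$x{\left(k \right)} = 8 + k$
$m{\left(P,B \right)} = B + B^{2}$ ($m{\left(P,B \right)} = B^{2} + B = B + B^{2}$)
$O{\left(d,u \right)} = - u$ ($O{\left(d,u \right)} = u \left(-1\right) = - u$)
$\left(\left(127 + 7 \left(-6\right)\right) \left(O{\left(m{\left(5,2 \right)},-5 \right)} + x{\left(10 \right)}\right)\right)^{2} = \left(\left(127 + 7 \left(-6\right)\right) \left(\left(-1\right) \left(-5\right) + \left(8 + 10\right)\right)\right)^{2} = \left(\left(127 - 42\right) \left(5 + 18\right)\right)^{2} = \left(85 \cdot 23\right)^{2} = 1955^{2} = 3822025$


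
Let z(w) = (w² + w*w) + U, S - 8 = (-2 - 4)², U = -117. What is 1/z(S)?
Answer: 1/3755 ≈ 0.00026631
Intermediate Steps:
S = 44 (S = 8 + (-2 - 4)² = 8 + (-6)² = 8 + 36 = 44)
z(w) = -117 + 2*w² (z(w) = (w² + w*w) - 117 = (w² + w²) - 117 = 2*w² - 117 = -117 + 2*w²)
1/z(S) = 1/(-117 + 2*44²) = 1/(-117 + 2*1936) = 1/(-117 + 3872) = 1/3755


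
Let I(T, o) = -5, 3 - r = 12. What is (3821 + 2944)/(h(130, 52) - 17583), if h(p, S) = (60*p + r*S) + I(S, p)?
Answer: -6765/10256 ≈ -0.65961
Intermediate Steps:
r = -9 (r = 3 - 1*12 = 3 - 12 = -9)
h(p, S) = -5 - 9*S + 60*p (h(p, S) = (60*p - 9*S) - 5 = (-9*S + 60*p) - 5 = -5 - 9*S + 60*p)
(3821 + 2944)/(h(130, 52) - 17583) = (3821 + 2944)/((-5 - 9*52 + 60*130) - 17583) = 6765/((-5 - 468 + 7800) - 17583) = 6765/(7327 - 17583) = 6765/(-10256) = 6765*(-1/10256) = -6765/10256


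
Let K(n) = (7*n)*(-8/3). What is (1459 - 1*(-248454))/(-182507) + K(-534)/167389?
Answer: -40013457381/30549664223 ≈ -1.3098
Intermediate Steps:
K(n) = -56*n/3 (K(n) = (7*n)*(-8*⅓) = (7*n)*(-8/3) = -56*n/3)
(1459 - 1*(-248454))/(-182507) + K(-534)/167389 = (1459 - 1*(-248454))/(-182507) - 56/3*(-534)/167389 = (1459 + 248454)*(-1/182507) + 9968*(1/167389) = 249913*(-1/182507) + 9968/167389 = -249913/182507 + 9968/167389 = -40013457381/30549664223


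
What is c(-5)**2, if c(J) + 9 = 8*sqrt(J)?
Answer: (9 - 8*I*sqrt(5))**2 ≈ -239.0 - 321.99*I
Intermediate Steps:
c(J) = -9 + 8*sqrt(J)
c(-5)**2 = (-9 + 8*sqrt(-5))**2 = (-9 + 8*(I*sqrt(5)))**2 = (-9 + 8*I*sqrt(5))**2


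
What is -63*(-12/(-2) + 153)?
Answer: -10017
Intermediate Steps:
-63*(-12/(-2) + 153) = -63*(-12*(-1/2) + 153) = -63*(6 + 153) = -63*159 = -10017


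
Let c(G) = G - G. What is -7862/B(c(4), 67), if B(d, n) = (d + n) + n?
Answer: -3931/67 ≈ -58.672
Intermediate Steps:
c(G) = 0
B(d, n) = d + 2*n
-7862/B(c(4), 67) = -7862/(0 + 2*67) = -7862/(0 + 134) = -7862/134 = -7862*1/134 = -3931/67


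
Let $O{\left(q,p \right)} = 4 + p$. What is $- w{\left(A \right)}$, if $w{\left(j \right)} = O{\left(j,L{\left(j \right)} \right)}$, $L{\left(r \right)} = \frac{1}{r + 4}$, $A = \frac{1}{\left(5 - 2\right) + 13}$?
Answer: $- \frac{276}{65} \approx -4.2462$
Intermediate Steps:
$A = \frac{1}{16}$ ($A = \frac{1}{\left(5 - 2\right) + 13} = \frac{1}{3 + 13} = \frac{1}{16} \approx 0.0625$)
$L{\left(r \right)} = \frac{1}{4 + r}$
$w{\left(j \right)} = 4 + \frac{1}{4 + j}$
$- w{\left(A \right)} = - \frac{17 + 4 \cdot \frac{1}{16}}{4 + \frac{1}{16}} = - \frac{17 + \frac{1}{4}}{\frac{65}{16}} = - \frac{16 \cdot 69}{65 \cdot 4} = \left(-1\right) \frac{276}{65} = - \frac{276}{65}$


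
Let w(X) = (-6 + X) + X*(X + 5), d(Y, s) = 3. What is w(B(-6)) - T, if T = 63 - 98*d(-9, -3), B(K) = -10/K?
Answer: 2140/9 ≈ 237.78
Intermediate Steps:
w(X) = -6 + X + X*(5 + X) (w(X) = (-6 + X) + X*(5 + X) = -6 + X + X*(5 + X))
T = -231 (T = 63 - 98*3 = 63 - 294 = -231)
w(B(-6)) - T = (-6 + (-10/(-6))**2 + 6*(-10/(-6))) - 1*(-231) = (-6 + (-10*(-1/6))**2 + 6*(-10*(-1/6))) + 231 = (-6 + (5/3)**2 + 6*(5/3)) + 231 = (-6 + 25/9 + 10) + 231 = 61/9 + 231 = 2140/9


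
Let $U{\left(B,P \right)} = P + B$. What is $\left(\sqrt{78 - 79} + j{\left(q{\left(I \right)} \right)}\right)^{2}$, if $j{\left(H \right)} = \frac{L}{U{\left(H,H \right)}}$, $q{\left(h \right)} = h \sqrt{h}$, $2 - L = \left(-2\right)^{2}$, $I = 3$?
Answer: $\frac{\left(\sqrt{3} - 9 i\right)^{2}}{81} \approx -0.96296 - 0.3849 i$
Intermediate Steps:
$U{\left(B,P \right)} = B + P$
$L = -2$ ($L = 2 - \left(-2\right)^{2} = 2 - 4 = -2$)
$q{\left(h \right)} = h^{\frac{3}{2}}$
$j{\left(H \right)} = - \frac{1}{H}$ ($j{\left(H \right)} = - \frac{2}{H + H} = - \frac{2}{2 H} = - 2 \frac{1}{2 H} = - \frac{1}{H}$)
$\left(\sqrt{78 - 79} + j{\left(q{\left(I \right)} \right)}\right)^{2} = \left(\sqrt{78 - 79} - \frac{1}{3^{\frac{3}{2}}}\right)^{2} = \left(\sqrt{-1} - \frac{1}{3 \sqrt{3}}\right)^{2} = \left(i - \frac{\sqrt{3}}{9}\right)^{2}$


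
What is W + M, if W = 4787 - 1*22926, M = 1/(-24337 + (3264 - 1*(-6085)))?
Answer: -271867333/14988 ≈ -18139.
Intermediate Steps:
M = -1/14988 (M = 1/(-24337 + (3264 + 6085)) = 1/(-24337 + 9349) = 1/(-14988) = -1/14988 ≈ -6.6720e-5)
W = -18139 (W = 4787 - 22926 = -18139)
W + M = -18139 - 1/14988 = -271867333/14988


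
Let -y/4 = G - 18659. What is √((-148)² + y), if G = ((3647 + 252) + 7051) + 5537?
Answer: 8*√478 ≈ 174.91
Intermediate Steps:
G = 16487 (G = (3899 + 7051) + 5537 = 10950 + 5537 = 16487)
y = 8688 (y = -4*(16487 - 18659) = -4*(-2172) = 8688)
√((-148)² + y) = √((-148)² + 8688) = √(21904 + 8688) = √30592 = 8*√478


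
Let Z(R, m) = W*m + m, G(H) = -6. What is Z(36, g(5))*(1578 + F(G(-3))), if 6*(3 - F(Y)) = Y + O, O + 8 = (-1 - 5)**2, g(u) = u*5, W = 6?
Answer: 828100/3 ≈ 2.7603e+5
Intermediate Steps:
g(u) = 5*u
O = 28 (O = -8 + (-1 - 5)**2 = -8 + (-6)**2 = -8 + 36 = 28)
Z(R, m) = 7*m (Z(R, m) = 6*m + m = 7*m)
F(Y) = -5/3 - Y/6 (F(Y) = 3 - (Y + 28)/6 = 3 - (28 + Y)/6 = 3 + (-14/3 - Y/6) = -5/3 - Y/6)
Z(36, g(5))*(1578 + F(G(-3))) = (7*(5*5))*(1578 + (-5/3 - 1/6*(-6))) = (7*25)*(1578 + (-5/3 + 1)) = 175*(1578 - 2/3) = 175*(4732/3) = 828100/3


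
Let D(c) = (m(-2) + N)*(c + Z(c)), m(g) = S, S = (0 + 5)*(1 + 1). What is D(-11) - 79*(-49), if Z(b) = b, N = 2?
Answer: 3607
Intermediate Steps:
S = 10 (S = 5*2 = 10)
m(g) = 10
D(c) = 24*c (D(c) = (10 + 2)*(c + c) = 12*(2*c) = 24*c)
D(-11) - 79*(-49) = 24*(-11) - 79*(-49) = -264 + 3871 = 3607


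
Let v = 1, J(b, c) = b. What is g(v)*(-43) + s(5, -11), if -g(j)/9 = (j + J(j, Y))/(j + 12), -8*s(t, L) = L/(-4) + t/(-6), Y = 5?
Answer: 74005/1248 ≈ 59.299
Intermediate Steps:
s(t, L) = L/32 + t/48 (s(t, L) = -(L/(-4) + t/(-6))/8 = -(L*(-¼) + t*(-⅙))/8 = -(-L/4 - t/6)/8 = L/32 + t/48)
g(j) = -18*j/(12 + j) (g(j) = -9*(j + j)/(j + 12) = -9*2*j/(12 + j) = -18*j/(12 + j))
g(v)*(-43) + s(5, -11) = -18*1/(12 + 1)*(-43) + ((1/32)*(-11) + (1/48)*5) = -18*1/13*(-43) + (-11/32 + 5/48) = -18*1*1/13*(-43) - 23/96 = -18/13*(-43) - 23/96 = 774/13 - 23/96 = 74005/1248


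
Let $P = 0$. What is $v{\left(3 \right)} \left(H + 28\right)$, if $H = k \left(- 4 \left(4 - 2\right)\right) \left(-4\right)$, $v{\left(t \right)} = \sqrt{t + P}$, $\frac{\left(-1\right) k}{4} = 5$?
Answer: $- 612 \sqrt{3} \approx -1060.0$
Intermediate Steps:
$k = -20$ ($k = \left(-4\right) 5 = -20$)
$v{\left(t \right)} = \sqrt{t}$ ($v{\left(t \right)} = \sqrt{t + 0} = \sqrt{t}$)
$H = -640$ ($H = - 20 \left(- 4 \left(4 - 2\right)\right) \left(-4\right) = - 20 \left(\left(-4\right) 2\right) \left(-4\right) = \left(-20\right) \left(-8\right) \left(-4\right) = 160 \left(-4\right) = -640$)
$v{\left(3 \right)} \left(H + 28\right) = \sqrt{3} \left(-640 + 28\right) = \sqrt{3} \left(-612\right) = - 612 \sqrt{3}$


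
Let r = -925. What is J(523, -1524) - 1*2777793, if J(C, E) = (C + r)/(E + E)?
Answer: -1411118777/508 ≈ -2.7778e+6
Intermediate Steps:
J(C, E) = (-925 + C)/(2*E) (J(C, E) = (C - 925)/(E + E) = (-925 + C)/((2*E)) = (-925 + C)*(1/(2*E)) = (-925 + C)/(2*E))
J(523, -1524) - 1*2777793 = (½)*(-925 + 523)/(-1524) - 1*2777793 = (½)*(-1/1524)*(-402) - 2777793 = 67/508 - 2777793 = -1411118777/508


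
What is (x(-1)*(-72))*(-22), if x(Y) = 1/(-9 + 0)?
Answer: -176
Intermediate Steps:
x(Y) = -⅑ (x(Y) = 1/(-9) = -⅑)
(x(-1)*(-72))*(-22) = -⅑*(-72)*(-22) = 8*(-22) = -176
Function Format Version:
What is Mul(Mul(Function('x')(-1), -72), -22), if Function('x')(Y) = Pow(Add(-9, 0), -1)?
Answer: -176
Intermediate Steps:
Function('x')(Y) = Rational(-1, 9) (Function('x')(Y) = Pow(-9, -1) = Rational(-1, 9))
Mul(Mul(Function('x')(-1), -72), -22) = Mul(Mul(Rational(-1, 9), -72), -22) = Mul(8, -22) = -176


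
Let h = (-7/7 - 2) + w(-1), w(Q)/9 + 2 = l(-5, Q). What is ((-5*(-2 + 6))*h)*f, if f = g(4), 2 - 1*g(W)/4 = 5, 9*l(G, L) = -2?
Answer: -5520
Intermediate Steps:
l(G, L) = -2/9 (l(G, L) = (⅑)*(-2) = -2/9)
w(Q) = -20 (w(Q) = -18 + 9*(-2/9) = -18 - 2 = -20)
g(W) = -12 (g(W) = 8 - 4*5 = 8 - 20 = -12)
h = -23 (h = (-7/7 - 2) - 20 = (-7*⅐ - 2) - 20 = (-1 - 2) - 20 = -3 - 20 = -23)
f = -12
((-5*(-2 + 6))*h)*f = (-5*(-2 + 6)*(-23))*(-12) = (-5*4*(-23))*(-12) = -20*(-23)*(-12) = 460*(-12) = -5520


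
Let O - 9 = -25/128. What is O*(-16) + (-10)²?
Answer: -327/8 ≈ -40.875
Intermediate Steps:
O = 1127/128 (O = 9 - 25/128 = 1127/128 ≈ 8.8047)
O*(-16) + (-10)² = (1127/128)*(-16) + (-10)² = -1127/8 + 100 = -327/8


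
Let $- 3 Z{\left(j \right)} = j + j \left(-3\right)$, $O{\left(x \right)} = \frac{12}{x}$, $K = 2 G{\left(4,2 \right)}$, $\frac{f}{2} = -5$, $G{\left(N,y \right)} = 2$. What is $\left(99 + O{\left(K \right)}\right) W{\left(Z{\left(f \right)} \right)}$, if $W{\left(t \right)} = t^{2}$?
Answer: $\frac{13600}{3} \approx 4533.3$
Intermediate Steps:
$f = -10$ ($f = 2 \left(-5\right) = -10$)
$K = 4$ ($K = 2 \cdot 2 = 4$)
$Z{\left(j \right)} = \frac{2 j}{3}$ ($Z{\left(j \right)} = - \frac{j + j \left(-3\right)}{3} = - \frac{j - 3 j}{3} = - \frac{\left(-2\right) j}{3} = \frac{2 j}{3}$)
$\left(99 + O{\left(K \right)}\right) W{\left(Z{\left(f \right)} \right)} = \left(99 + \frac{12}{4}\right) \left(\frac{2}{3} \left(-10\right)\right)^{2} = \left(99 + 12 \cdot \frac{1}{4}\right) \left(- \frac{20}{3}\right)^{2} = \left(99 + 3\right) \frac{400}{9} = 102 \cdot \frac{400}{9} = \frac{13600}{3}$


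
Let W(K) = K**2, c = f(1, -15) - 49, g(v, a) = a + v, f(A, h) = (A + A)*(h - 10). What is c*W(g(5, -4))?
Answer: -99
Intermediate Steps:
f(A, h) = 2*A*(-10 + h) (f(A, h) = (2*A)*(-10 + h) = 2*A*(-10 + h))
c = -99 (c = 2*1*(-10 - 15) - 49 = 2*1*(-25) - 49 = -50 - 49 = -99)
c*W(g(5, -4)) = -99*(-4 + 5)**2 = -99*1**2 = -99*1 = -99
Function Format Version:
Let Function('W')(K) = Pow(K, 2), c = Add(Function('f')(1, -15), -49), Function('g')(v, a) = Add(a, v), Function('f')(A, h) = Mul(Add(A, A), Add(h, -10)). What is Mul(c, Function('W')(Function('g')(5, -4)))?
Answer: -99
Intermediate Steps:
Function('f')(A, h) = Mul(2, A, Add(-10, h)) (Function('f')(A, h) = Mul(Mul(2, A), Add(-10, h)) = Mul(2, A, Add(-10, h)))
c = -99 (c = Add(Mul(2, 1, Add(-10, -15)), -49) = Add(Mul(2, 1, -25), -49) = Add(-50, -49) = -99)
Mul(c, Function('W')(Function('g')(5, -4))) = Mul(-99, Pow(Add(-4, 5), 2)) = Mul(-99, Pow(1, 2)) = Mul(-99, 1) = -99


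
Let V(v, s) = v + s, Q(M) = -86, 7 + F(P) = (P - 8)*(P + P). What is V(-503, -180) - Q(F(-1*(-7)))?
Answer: -597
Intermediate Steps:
F(P) = -7 + 2*P*(-8 + P) (F(P) = -7 + (P - 8)*(P + P) = -7 + (-8 + P)*(2*P) = -7 + 2*P*(-8 + P))
V(v, s) = s + v
V(-503, -180) - Q(F(-1*(-7))) = (-180 - 503) - 1*(-86) = -683 + 86 = -597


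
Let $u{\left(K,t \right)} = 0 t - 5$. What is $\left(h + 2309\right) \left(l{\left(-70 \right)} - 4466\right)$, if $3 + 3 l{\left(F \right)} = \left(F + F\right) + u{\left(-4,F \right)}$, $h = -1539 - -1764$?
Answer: $- \frac{34325564}{3} \approx -1.1442 \cdot 10^{7}$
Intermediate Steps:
$u{\left(K,t \right)} = -5$ ($u{\left(K,t \right)} = 0 - 5 = -5$)
$h = 225$ ($h = -1539 + 1764 = 225$)
$l{\left(F \right)} = - \frac{8}{3} + \frac{2 F}{3}$ ($l{\left(F \right)} = -1 + \frac{\left(F + F\right) - 5}{3} = -1 + \frac{2 F - 5}{3} = -1 + \frac{-5 + 2 F}{3} = -1 + \left(- \frac{5}{3} + \frac{2 F}{3}\right) = - \frac{8}{3} + \frac{2 F}{3}$)
$\left(h + 2309\right) \left(l{\left(-70 \right)} - 4466\right) = \left(225 + 2309\right) \left(\left(- \frac{8}{3} + \frac{2}{3} \left(-70\right)\right) - 4466\right) = 2534 \left(\left(- \frac{8}{3} - \frac{140}{3}\right) - 4466\right) = 2534 \left(- \frac{148}{3} - 4466\right) = 2534 \left(- \frac{13546}{3}\right) = - \frac{34325564}{3}$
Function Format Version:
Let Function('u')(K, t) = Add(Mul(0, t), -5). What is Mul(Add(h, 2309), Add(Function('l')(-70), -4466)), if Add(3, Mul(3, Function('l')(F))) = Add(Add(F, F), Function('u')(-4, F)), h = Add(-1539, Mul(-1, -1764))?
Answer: Rational(-34325564, 3) ≈ -1.1442e+7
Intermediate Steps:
Function('u')(K, t) = -5 (Function('u')(K, t) = Add(0, -5) = -5)
h = 225 (h = Add(-1539, 1764) = 225)
Function('l')(F) = Add(Rational(-8, 3), Mul(Rational(2, 3), F)) (Function('l')(F) = Add(-1, Mul(Rational(1, 3), Add(Add(F, F), -5))) = Add(-1, Mul(Rational(1, 3), Add(Mul(2, F), -5))) = Add(-1, Mul(Rational(1, 3), Add(-5, Mul(2, F)))) = Add(-1, Add(Rational(-5, 3), Mul(Rational(2, 3), F))) = Add(Rational(-8, 3), Mul(Rational(2, 3), F)))
Mul(Add(h, 2309), Add(Function('l')(-70), -4466)) = Mul(Add(225, 2309), Add(Add(Rational(-8, 3), Mul(Rational(2, 3), -70)), -4466)) = Mul(2534, Add(Add(Rational(-8, 3), Rational(-140, 3)), -4466)) = Mul(2534, Add(Rational(-148, 3), -4466)) = Mul(2534, Rational(-13546, 3)) = Rational(-34325564, 3)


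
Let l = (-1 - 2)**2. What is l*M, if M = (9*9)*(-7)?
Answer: -5103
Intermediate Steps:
M = -567 (M = 81*(-7) = -567)
l = 9 (l = (-3)**2 = 9)
l*M = 9*(-567) = -5103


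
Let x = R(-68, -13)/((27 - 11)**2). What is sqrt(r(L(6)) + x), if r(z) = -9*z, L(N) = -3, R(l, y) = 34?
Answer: sqrt(6946)/16 ≈ 5.2089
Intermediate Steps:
x = 17/128 (x = 34/((27 - 11)**2) = 34/(16**2) = 34/256 = 34*(1/256) = 17/128 ≈ 0.13281)
sqrt(r(L(6)) + x) = sqrt(-9*(-3) + 17/128) = sqrt(27 + 17/128) = sqrt(3473/128) = sqrt(6946)/16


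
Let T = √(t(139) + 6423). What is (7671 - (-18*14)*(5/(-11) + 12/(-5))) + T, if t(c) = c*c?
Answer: 382341/55 + 4*√1609 ≈ 7112.1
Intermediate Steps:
t(c) = c²
T = 4*√1609 (T = √(139² + 6423) = √(19321 + 6423) = √25744 = 4*√1609 ≈ 160.45)
(7671 - (-18*14)*(5/(-11) + 12/(-5))) + T = (7671 - (-18*14)*(5/(-11) + 12/(-5))) + 4*√1609 = (7671 - (-252)*(5*(-1/11) + 12*(-⅕))) + 4*√1609 = (7671 - (-252)*(-5/11 - 12/5)) + 4*√1609 = (7671 - (-252)*(-157)/55) + 4*√1609 = (7671 - 1*39564/55) + 4*√1609 = (7671 - 39564/55) + 4*√1609 = 382341/55 + 4*√1609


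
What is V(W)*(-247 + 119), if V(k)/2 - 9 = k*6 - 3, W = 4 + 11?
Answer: -24576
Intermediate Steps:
W = 15
V(k) = 12 + 12*k (V(k) = 18 + 2*(k*6 - 3) = 18 + 2*(6*k - 3) = 18 + 2*(-3 + 6*k) = 18 + (-6 + 12*k) = 12 + 12*k)
V(W)*(-247 + 119) = (12 + 12*15)*(-247 + 119) = (12 + 180)*(-128) = 192*(-128) = -24576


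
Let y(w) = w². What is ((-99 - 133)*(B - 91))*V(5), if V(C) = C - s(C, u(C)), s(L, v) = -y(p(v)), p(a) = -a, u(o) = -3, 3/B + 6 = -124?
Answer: 19216792/65 ≈ 2.9564e+5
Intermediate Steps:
B = -3/130 (B = 3/(-6 - 124) = 3/(-130) = 3*(-1/130) = -3/130 ≈ -0.023077)
s(L, v) = -v² (s(L, v) = -(-v)² = -v²)
V(C) = 9 + C (V(C) = C - (-1)*(-3)² = C - (-1)*9 = C - 1*(-9) = C + 9 = 9 + C)
((-99 - 133)*(B - 91))*V(5) = ((-99 - 133)*(-3/130 - 91))*(9 + 5) = -232*(-11833/130)*14 = (1372628/65)*14 = 19216792/65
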